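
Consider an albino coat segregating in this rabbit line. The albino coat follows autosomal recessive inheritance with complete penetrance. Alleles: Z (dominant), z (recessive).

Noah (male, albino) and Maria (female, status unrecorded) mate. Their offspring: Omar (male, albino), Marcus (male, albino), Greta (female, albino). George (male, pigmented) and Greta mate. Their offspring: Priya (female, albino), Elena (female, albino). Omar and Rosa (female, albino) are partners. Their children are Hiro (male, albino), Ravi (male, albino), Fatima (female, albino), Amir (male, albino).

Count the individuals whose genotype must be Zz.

Obligate heterozygotes: George is pigmented so carries Z and passed z to Priya (zz), so George is Zz.
Every other individual is either homozygous by phenotype or has at least one consistent homozygous assignment, so the count is 1.

1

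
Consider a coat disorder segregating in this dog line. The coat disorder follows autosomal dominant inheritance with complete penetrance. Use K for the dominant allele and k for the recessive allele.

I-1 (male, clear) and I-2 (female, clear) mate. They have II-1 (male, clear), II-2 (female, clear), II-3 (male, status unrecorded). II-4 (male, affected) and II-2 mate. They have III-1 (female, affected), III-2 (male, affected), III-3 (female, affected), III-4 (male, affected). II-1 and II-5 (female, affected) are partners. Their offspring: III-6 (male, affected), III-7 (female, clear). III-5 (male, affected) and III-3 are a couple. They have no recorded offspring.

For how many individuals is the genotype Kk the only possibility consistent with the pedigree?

Obligate heterozygotes: II-5 is affected so carries K and passed k to III-7 (kk), so II-5 is Kk; III-1 is affected so carries K and received k from II-2 (kk), so III-1 is Kk; III-2 is affected so carries K and received k from II-2 (kk), so III-2 is Kk; III-3 is affected so carries K and received k from II-2 (kk), so III-3 is Kk; III-4 is affected so carries K and received k from II-2 (kk), so III-4 is Kk; III-6 is affected so carries K and received k from II-1 (kk), so III-6 is Kk.
Every other individual is either homozygous by phenotype or has at least one consistent homozygous assignment, so the count is 6.

6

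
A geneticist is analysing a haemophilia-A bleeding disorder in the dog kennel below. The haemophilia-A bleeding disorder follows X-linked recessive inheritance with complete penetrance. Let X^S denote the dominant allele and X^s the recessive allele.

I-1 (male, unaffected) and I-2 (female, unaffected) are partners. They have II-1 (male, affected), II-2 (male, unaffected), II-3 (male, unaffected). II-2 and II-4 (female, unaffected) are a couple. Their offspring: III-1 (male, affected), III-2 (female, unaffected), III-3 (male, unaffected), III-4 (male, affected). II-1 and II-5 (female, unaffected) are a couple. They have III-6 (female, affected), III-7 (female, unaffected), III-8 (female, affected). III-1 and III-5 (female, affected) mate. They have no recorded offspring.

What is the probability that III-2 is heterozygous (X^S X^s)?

II-2 is unaffected, so II-2 is X^S Y.
II-4 is unaffected so carries S and passed s to III-1 (X^s Y), so II-4 is X^S X^s.
Their cross gives offspring ratios 1/2 X^S X^S : 1/2 X^S X^s. Conditioning on III-2 being unaffected, P(X^S X^s) = 1/2 / 1 = 1/2.

1/2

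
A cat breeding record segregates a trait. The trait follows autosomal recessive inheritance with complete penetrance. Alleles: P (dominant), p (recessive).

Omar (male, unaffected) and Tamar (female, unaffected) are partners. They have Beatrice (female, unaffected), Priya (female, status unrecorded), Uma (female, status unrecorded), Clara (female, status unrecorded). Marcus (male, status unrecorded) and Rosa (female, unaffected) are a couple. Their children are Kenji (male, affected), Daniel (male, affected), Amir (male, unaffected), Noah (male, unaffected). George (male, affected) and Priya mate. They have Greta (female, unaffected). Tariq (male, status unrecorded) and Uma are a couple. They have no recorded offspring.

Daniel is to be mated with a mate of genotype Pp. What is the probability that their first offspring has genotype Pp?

Daniel is affected, so Daniel is pp.
The cross gives 1/2 Pp : 1/2 pp, so P(offspring has genotype Pp) = 1/2.

1/2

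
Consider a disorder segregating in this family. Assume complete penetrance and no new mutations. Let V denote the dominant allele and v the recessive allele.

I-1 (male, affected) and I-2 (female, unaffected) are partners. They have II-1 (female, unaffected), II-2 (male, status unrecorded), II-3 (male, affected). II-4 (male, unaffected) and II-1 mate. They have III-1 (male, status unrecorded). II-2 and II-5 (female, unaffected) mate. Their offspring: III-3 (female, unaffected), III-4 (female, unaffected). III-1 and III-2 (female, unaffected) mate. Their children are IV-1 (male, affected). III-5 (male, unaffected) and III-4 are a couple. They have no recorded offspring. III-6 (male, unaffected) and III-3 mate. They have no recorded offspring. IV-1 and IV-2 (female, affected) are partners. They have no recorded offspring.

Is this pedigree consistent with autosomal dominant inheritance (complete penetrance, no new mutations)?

No assignment of genotypes under autosomal dominant satisfies every parent–offspring relationship, so the pedigree is inconsistent.

No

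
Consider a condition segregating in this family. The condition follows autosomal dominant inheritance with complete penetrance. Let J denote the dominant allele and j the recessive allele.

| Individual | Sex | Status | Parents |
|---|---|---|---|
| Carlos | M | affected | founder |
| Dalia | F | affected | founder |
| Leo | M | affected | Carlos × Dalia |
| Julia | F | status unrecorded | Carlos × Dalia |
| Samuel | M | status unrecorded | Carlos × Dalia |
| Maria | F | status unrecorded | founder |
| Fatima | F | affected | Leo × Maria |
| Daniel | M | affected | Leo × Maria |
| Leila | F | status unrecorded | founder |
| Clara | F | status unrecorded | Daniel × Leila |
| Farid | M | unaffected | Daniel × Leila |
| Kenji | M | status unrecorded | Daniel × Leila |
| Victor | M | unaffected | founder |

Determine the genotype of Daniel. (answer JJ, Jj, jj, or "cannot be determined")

From phenotype alone, Daniel is JJ or Jj.
Daniel is affected so carries J and passed j to Farid (jj), so Daniel is Jj.

Jj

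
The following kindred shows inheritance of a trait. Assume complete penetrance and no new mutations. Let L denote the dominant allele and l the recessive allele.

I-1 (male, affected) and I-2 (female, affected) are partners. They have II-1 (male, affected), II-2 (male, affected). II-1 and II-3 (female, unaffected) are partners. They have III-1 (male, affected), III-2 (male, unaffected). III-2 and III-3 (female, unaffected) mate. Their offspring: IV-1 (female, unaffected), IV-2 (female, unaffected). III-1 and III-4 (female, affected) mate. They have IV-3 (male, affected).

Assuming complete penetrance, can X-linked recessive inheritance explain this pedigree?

Yes

A consistent assignment under X-linked recessive exists: I-1 X^l Y, I-2 X^l X^l, II-1 X^l Y, II-2 X^l Y, II-3 X^L X^l, III-1 X^l Y, III-2 X^L Y, III-3 X^L X^L, III-4 X^l X^l, IV-1 X^L X^L, IV-2 X^L X^L, IV-3 X^l Y.
In this assignment every recorded phenotype matches its genotype and every non-founder's genotype is obtainable from its parents' genotypes, so the pedigree is consistent.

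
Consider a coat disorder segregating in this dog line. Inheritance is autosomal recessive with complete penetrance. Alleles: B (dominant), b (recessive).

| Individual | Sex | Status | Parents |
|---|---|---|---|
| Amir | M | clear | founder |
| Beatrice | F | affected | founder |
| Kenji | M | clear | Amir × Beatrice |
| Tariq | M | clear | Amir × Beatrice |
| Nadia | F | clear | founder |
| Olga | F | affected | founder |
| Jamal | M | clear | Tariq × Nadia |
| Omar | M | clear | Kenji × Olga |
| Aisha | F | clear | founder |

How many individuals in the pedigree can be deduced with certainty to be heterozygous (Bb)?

3

Obligate heterozygotes: Kenji is clear so carries B and received b from Beatrice (bb), so Kenji is Bb; Tariq is clear so carries B and received b from Beatrice (bb), so Tariq is Bb; Omar is clear so carries B and received b from Olga (bb), so Omar is Bb.
Every other individual is either homozygous by phenotype or has at least one consistent homozygous assignment, so the count is 3.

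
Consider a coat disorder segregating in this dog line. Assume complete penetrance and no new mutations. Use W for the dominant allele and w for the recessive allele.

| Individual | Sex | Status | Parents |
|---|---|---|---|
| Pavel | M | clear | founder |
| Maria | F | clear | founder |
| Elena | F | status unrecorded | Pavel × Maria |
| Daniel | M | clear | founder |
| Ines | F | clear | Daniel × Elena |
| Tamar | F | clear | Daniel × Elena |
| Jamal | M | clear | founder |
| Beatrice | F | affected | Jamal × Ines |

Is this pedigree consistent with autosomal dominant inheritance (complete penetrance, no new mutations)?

Under autosomal dominant, Beatrice (affected, female) cannot arise from Jamal (clear) × Ines (clear).

No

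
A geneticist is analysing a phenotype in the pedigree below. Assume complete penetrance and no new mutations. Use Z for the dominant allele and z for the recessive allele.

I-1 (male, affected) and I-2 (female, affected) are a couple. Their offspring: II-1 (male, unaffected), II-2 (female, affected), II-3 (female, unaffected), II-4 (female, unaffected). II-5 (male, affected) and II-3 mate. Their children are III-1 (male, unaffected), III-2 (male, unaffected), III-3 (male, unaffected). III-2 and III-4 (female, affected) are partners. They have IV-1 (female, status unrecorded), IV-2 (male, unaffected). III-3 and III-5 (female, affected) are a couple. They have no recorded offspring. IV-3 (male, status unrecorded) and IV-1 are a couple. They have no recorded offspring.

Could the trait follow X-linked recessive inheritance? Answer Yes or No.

No

Under X-linked recessive, II-1 (unaffected, male) cannot arise from I-1 (affected) × I-2 (affected).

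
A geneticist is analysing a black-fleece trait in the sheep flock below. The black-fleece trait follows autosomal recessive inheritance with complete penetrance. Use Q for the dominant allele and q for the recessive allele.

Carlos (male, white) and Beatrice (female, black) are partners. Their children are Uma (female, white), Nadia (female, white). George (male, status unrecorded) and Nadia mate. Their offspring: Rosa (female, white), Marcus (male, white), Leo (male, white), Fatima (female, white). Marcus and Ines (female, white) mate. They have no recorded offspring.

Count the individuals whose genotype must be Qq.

Obligate heterozygotes: Uma is white so carries Q and received q from Beatrice (qq), so Uma is Qq; Nadia is white so carries Q and received q from Beatrice (qq), so Nadia is Qq.
Every other individual is either homozygous by phenotype or has at least one consistent homozygous assignment, so the count is 2.

2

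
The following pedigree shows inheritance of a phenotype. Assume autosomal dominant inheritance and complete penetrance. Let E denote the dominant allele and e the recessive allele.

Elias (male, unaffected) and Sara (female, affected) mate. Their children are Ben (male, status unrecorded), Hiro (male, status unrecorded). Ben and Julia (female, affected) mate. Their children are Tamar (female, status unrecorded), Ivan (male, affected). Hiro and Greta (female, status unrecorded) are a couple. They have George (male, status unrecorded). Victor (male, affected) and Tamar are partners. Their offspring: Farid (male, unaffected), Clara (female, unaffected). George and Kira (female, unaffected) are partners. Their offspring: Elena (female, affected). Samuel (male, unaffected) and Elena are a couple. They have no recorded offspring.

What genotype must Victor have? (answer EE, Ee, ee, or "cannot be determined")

From phenotype alone, Victor is EE or Ee.
Victor is affected so carries E and passed e to Farid (ee), so Victor is Ee.

Ee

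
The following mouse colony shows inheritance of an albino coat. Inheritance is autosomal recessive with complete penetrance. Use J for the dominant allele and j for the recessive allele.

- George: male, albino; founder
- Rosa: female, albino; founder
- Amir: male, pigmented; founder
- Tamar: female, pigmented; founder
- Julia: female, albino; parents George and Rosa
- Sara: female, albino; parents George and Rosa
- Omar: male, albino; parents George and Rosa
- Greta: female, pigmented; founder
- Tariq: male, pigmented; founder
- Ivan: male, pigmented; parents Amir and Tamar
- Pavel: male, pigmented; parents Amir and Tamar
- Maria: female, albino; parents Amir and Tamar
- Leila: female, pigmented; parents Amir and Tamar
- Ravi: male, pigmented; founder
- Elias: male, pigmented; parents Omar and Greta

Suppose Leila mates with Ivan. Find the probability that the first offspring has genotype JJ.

4/9

Amir is pigmented so carries J and passed j to Maria (jj), so Amir is Jj.
Tamar is pigmented so carries J and passed j to Maria (jj), so Tamar is Jj.
Leila is a pigmented offspring of Amir (Jj) × Tamar (Jj), whose cross gives 1/4 JJ : 1/2 Jj : 1/4 jj; conditioning on being pigmented, Leila is JJ with probability 1/3, Jj with probability 2/3.
Ivan is a pigmented offspring of Amir (Jj) × Tamar (Jj), whose cross gives 1/4 JJ : 1/2 Jj : 1/4 jj; conditioning on being pigmented, Ivan is JJ with probability 1/3, Jj with probability 2/3.
Summing over parental genotype combinations, P(offspring has genotype JJ) = 1/9·1 + 2/9·1/2 + 2/9·1/2 + 4/9·1/4 = 4/9.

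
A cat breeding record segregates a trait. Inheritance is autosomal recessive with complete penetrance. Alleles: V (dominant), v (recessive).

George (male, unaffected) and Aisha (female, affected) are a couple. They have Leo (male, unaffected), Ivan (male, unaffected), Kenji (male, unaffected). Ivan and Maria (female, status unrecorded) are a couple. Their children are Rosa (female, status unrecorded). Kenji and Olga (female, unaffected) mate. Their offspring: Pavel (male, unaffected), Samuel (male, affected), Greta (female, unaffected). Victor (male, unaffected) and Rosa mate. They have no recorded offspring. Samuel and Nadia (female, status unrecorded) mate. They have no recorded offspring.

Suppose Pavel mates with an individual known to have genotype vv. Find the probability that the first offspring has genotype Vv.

Kenji is unaffected so carries V and received v from Aisha (vv), so Kenji is Vv.
Olga is unaffected so carries V and passed v to Samuel (vv), so Olga is Vv.
Pavel is an unaffected offspring of Kenji (Vv) × Olga (Vv), whose cross gives 1/4 VV : 1/2 Vv : 1/4 vv; conditioning on being unaffected, Pavel is VV with probability 1/3, Vv with probability 2/3.
Summing over parental genotype combinations, P(offspring has genotype Vv) = 1/3·1 + 2/3·1/2 = 2/3.

2/3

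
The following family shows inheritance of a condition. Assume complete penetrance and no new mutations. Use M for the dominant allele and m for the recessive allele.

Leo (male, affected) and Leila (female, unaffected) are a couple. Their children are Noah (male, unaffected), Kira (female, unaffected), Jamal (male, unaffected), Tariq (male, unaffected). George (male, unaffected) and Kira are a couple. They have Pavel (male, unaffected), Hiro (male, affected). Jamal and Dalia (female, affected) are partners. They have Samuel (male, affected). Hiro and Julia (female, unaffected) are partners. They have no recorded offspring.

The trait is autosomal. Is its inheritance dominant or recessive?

recessive

George and Kira are both unaffected yet have an affected child Hiro. Under dominance, an affected child requires at least one affected parent, so the trait cannot be dominant.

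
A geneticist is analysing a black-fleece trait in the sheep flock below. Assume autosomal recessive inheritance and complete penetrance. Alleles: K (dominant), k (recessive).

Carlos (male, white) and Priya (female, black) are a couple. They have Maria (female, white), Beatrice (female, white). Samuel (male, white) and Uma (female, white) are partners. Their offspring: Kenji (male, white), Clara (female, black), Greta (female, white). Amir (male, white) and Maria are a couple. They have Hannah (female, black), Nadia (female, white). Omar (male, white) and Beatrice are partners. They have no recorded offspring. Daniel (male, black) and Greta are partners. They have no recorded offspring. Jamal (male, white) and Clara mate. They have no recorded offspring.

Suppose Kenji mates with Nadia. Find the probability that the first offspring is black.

Samuel is white so carries K and passed k to Clara (kk), so Samuel is Kk.
Uma is white so carries K and passed k to Clara (kk), so Uma is Kk.
Kenji is a white offspring of Samuel (Kk) × Uma (Kk), whose cross gives 1/4 KK : 1/2 Kk : 1/4 kk; conditioning on being white, Kenji is KK with probability 1/3, Kk with probability 2/3.
Amir is white so carries K and passed k to Hannah (kk), so Amir is Kk.
Maria is white so carries K and received k from Priya (kk), so Maria is Kk.
Nadia is a white offspring of Amir (Kk) × Maria (Kk), whose cross gives 1/4 KK : 1/2 Kk : 1/4 kk; conditioning on being white, Nadia is KK with probability 1/3, Kk with probability 2/3.
Summing over parental genotype combinations, P(offspring is black) = 4/9·1/4 = 1/9.

1/9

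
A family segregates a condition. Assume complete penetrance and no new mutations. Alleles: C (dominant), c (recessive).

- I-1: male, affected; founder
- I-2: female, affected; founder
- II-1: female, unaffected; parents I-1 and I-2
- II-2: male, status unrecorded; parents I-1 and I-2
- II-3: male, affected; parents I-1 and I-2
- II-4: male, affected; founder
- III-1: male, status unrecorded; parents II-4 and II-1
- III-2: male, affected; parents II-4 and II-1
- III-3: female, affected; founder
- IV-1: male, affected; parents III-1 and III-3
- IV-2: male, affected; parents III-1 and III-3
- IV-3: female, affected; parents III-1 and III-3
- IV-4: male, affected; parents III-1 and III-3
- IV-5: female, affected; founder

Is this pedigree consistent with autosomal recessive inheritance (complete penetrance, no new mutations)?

No

Under autosomal recessive, II-1 (unaffected, female) cannot arise from I-1 (affected) × I-2 (affected).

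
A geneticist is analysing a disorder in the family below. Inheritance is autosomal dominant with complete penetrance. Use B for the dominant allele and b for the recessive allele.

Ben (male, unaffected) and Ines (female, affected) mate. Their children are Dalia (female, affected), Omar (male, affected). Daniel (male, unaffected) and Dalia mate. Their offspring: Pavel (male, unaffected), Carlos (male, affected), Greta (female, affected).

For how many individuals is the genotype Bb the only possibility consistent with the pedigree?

4

Obligate heterozygotes: Dalia is affected so carries B and received b from Ben (bb), so Dalia is Bb; Omar is affected so carries B and received b from Ben (bb), so Omar is Bb; Carlos is affected so carries B and received b from Daniel (bb), so Carlos is Bb; Greta is affected so carries B and received b from Daniel (bb), so Greta is Bb.
Every other individual is either homozygous by phenotype or has at least one consistent homozygous assignment, so the count is 4.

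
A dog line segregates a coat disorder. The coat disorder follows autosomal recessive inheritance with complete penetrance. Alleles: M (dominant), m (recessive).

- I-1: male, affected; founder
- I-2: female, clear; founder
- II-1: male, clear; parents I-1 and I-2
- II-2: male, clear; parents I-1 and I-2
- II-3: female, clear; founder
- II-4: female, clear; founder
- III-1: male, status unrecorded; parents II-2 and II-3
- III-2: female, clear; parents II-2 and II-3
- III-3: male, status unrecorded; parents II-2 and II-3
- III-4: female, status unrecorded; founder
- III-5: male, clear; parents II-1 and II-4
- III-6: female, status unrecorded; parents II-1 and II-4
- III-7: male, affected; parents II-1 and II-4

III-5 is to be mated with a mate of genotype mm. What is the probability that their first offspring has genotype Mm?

II-1 is clear so carries M and received m from I-1 (mm), so II-1 is Mm.
II-4 is clear so carries M and passed m to III-7 (mm), so II-4 is Mm.
III-5 is a clear offspring of II-1 (Mm) × II-4 (Mm), whose cross gives 1/4 MM : 1/2 Mm : 1/4 mm; conditioning on being clear, III-5 is MM with probability 1/3, Mm with probability 2/3.
Summing over parental genotype combinations, P(offspring has genotype Mm) = 1/3·1 + 2/3·1/2 = 2/3.

2/3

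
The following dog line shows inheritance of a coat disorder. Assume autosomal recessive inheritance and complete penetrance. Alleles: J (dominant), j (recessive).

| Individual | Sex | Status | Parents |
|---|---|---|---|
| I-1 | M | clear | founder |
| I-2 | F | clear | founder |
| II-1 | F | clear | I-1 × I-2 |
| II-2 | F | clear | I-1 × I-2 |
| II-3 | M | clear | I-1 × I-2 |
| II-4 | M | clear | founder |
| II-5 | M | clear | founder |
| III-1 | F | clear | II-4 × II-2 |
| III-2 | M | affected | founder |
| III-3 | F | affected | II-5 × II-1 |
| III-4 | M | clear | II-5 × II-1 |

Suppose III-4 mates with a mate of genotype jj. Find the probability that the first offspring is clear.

II-5 is clear so carries J and passed j to III-3 (jj), so II-5 is Jj.
II-1 is clear so carries J and passed j to III-3 (jj), so II-1 is Jj.
III-4 is a clear offspring of II-5 (Jj) × II-1 (Jj), whose cross gives 1/4 JJ : 1/2 Jj : 1/4 jj; conditioning on being clear, III-4 is JJ with probability 1/3, Jj with probability 2/3.
Summing over parental genotype combinations, P(offspring is clear) = 1/3·1 + 2/3·1/2 = 2/3.

2/3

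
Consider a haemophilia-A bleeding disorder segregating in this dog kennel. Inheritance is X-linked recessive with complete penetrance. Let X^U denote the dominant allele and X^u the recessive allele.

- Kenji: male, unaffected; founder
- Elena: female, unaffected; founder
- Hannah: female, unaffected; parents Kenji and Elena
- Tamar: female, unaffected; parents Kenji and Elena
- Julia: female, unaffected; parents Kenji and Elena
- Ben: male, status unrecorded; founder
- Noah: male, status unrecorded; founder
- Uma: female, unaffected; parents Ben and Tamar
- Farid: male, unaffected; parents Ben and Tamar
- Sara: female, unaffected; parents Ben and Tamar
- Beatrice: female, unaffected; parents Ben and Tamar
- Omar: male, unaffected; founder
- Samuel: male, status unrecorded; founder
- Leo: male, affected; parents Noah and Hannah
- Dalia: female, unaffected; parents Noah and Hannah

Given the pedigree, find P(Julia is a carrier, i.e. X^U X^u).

Kenji is unaffected, so Kenji is X^U Y.
Elena is unaffected so carries U and passed u to Hannah (X^U X^u, whose U came from Kenji), so Elena is X^U X^u.
Their cross gives offspring ratios 1/2 X^U X^U : 1/2 X^U X^u. Conditioning on Julia being unaffected, P(X^U X^u) = 1/2 / 1 = 1/2.

1/2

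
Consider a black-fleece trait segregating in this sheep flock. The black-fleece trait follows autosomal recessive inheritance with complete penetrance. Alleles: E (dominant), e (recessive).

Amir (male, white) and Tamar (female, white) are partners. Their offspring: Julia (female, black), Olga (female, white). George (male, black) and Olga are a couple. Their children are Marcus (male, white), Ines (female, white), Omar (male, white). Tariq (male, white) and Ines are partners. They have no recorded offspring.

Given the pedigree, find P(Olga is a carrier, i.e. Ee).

Amir is white so carries E and passed e to Julia (ee), so Amir is Ee.
Tamar is white so carries E and passed e to Julia (ee), so Tamar is Ee.
Their cross gives offspring ratios 1/4 EE : 1/2 Ee : 1/4 ee. Conditioning on Olga being white, P(Ee) = 1/2 / 3/4 = 2/3 before taking Olga's own offspring into account.
George is black, so George is ee.
Now use Olga's offspring. Probability of each recorded status — white son Marcus: 1/2 if Olga is Ee, 1 if EE; white daughter Ines: 1/2 if Olga is Ee, 1 if EE; white son Omar: 1/2 if Olga is Ee, 1 if EE.
Bayes: P(Ee) = 2/3·1/8 / (2/3·1/8 + 1/3·1) = 1/5.

1/5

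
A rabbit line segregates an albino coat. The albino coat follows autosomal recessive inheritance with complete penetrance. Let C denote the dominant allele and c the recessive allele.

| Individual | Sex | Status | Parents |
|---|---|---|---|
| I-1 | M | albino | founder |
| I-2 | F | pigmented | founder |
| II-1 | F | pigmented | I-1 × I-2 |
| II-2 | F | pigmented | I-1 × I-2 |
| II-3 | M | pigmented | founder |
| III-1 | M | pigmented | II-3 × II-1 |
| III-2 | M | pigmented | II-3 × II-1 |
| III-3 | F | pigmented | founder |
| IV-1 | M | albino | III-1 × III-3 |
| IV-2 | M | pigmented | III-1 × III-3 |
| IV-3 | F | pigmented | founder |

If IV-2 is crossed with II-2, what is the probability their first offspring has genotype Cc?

1/2

III-1 is pigmented so carries C and passed c to IV-1 (cc), so III-1 is Cc.
III-3 is pigmented so carries C and passed c to IV-1 (cc), so III-3 is Cc.
IV-2 is a pigmented offspring of III-1 (Cc) × III-3 (Cc), whose cross gives 1/4 CC : 1/2 Cc : 1/4 cc; conditioning on being pigmented, IV-2 is CC with probability 1/3, Cc with probability 2/3.
II-2 is pigmented so carries C and received c from I-1 (cc), so II-2 is Cc.
Summing over parental genotype combinations, P(offspring has genotype Cc) = 1/3·1/2 + 2/3·1/2 = 1/2.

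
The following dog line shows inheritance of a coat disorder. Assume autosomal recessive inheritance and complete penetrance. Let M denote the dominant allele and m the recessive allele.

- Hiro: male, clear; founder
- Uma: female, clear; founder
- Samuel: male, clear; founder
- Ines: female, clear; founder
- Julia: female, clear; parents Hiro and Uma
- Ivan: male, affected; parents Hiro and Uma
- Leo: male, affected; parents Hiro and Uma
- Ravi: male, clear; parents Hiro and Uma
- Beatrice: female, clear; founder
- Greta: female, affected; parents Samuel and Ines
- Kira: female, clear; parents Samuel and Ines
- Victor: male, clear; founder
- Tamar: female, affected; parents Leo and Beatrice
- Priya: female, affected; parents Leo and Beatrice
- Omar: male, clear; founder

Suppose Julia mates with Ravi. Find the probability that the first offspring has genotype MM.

4/9

Hiro is clear so carries M and passed m to Ivan (mm), so Hiro is Mm.
Uma is clear so carries M and passed m to Ivan (mm), so Uma is Mm.
Julia is a clear offspring of Hiro (Mm) × Uma (Mm), whose cross gives 1/4 MM : 1/2 Mm : 1/4 mm; conditioning on being clear, Julia is MM with probability 1/3, Mm with probability 2/3.
Ravi is a clear offspring of Hiro (Mm) × Uma (Mm), whose cross gives 1/4 MM : 1/2 Mm : 1/4 mm; conditioning on being clear, Ravi is MM with probability 1/3, Mm with probability 2/3.
Summing over parental genotype combinations, P(offspring has genotype MM) = 1/9·1 + 2/9·1/2 + 2/9·1/2 + 4/9·1/4 = 4/9.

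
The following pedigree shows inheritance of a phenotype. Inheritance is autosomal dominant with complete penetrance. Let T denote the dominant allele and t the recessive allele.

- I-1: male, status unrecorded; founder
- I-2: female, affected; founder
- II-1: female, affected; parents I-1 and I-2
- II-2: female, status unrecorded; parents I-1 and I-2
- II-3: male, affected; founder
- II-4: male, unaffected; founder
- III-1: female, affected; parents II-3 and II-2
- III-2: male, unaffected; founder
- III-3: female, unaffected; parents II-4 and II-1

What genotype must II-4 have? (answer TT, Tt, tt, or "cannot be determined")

tt

II-4 is unaffected, so II-4 is tt.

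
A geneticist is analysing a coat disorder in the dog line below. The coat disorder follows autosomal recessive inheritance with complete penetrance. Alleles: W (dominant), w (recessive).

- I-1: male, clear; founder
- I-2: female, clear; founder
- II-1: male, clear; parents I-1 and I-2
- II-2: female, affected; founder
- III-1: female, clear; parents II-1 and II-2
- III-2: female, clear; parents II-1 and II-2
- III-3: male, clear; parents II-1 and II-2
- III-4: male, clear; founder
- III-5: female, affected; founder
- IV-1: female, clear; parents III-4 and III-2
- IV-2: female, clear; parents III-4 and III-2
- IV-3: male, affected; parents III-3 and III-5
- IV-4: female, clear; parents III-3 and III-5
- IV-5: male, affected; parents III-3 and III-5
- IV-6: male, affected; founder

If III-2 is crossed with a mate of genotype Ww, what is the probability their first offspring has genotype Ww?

1/2

III-2 is clear so carries W and received w from II-2 (ww), so III-2 is Ww.
The cross gives 1/4 WW : 1/2 Ww : 1/4 ww, so P(offspring has genotype Ww) = 1/2.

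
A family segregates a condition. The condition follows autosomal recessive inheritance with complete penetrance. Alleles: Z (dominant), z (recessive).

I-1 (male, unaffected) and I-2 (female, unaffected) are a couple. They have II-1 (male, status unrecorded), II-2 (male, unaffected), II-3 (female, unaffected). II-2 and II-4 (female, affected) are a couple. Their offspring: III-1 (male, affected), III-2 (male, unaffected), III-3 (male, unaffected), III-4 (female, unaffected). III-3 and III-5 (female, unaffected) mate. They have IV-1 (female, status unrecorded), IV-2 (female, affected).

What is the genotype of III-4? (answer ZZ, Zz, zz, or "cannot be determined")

Zz

From phenotype alone, III-4 is ZZ or Zz.
III-4 is unaffected so carries Z and received z from II-4 (zz), so III-4 is Zz.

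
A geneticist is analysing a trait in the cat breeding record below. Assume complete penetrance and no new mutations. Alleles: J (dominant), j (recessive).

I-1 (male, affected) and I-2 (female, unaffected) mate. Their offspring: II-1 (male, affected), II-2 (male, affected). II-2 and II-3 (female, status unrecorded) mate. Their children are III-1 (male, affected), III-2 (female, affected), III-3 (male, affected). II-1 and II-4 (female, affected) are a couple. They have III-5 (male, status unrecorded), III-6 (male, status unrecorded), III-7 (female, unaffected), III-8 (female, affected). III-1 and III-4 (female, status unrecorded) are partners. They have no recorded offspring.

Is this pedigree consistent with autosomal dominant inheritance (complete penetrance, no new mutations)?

Yes

A consistent assignment under autosomal dominant exists: I-1 JJ, I-2 jj, II-1 Jj, II-2 Jj, II-3 JJ, II-4 Jj, III-1 JJ, III-2 JJ, III-3 JJ, III-4 JJ, III-5 JJ, III-6 JJ, III-7 jj, III-8 JJ.
In this assignment every recorded phenotype matches its genotype and every non-founder's genotype is obtainable from its parents' genotypes, so the pedigree is consistent.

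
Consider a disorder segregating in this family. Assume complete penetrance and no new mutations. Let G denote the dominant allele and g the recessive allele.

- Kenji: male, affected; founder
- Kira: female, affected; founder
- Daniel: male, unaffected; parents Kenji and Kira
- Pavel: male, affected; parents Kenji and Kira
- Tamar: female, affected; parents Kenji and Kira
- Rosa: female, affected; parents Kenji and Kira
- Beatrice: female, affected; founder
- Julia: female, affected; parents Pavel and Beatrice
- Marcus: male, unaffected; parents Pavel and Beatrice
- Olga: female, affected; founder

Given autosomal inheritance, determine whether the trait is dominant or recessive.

dominant

Kenji and Kira are both affected yet have an unaffected child Daniel. Under a recessive model two affected parents are homozygous and every child would be affected, so the trait cannot be recessive.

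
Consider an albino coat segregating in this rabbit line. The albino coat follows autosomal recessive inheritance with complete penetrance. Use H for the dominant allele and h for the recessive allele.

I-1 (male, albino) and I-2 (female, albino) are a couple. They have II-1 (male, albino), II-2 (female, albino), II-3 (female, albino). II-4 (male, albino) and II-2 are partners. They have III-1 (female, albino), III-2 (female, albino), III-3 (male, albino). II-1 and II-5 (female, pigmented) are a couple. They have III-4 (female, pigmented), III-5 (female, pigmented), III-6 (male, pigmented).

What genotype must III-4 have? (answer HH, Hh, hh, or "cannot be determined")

Hh

From phenotype alone, III-4 is HH or Hh.
III-4 is pigmented so carries H and received h from II-1 (hh), so III-4 is Hh.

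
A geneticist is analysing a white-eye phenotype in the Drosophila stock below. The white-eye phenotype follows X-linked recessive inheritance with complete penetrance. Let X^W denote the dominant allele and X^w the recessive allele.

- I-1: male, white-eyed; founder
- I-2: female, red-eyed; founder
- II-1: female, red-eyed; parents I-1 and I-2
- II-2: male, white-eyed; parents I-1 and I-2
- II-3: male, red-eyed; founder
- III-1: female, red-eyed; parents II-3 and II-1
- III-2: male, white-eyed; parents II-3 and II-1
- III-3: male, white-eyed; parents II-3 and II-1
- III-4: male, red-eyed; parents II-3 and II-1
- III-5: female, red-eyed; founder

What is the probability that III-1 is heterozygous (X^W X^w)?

1/2

II-3 is red-eyed, so II-3 is X^W Y.
II-1 is red-eyed so carries W and received w from I-1 (X^w Y), so II-1 is X^W X^w.
Their cross gives offspring ratios 1/2 X^W X^W : 1/2 X^W X^w. Conditioning on III-1 being red-eyed, P(X^W X^w) = 1/2 / 1 = 1/2.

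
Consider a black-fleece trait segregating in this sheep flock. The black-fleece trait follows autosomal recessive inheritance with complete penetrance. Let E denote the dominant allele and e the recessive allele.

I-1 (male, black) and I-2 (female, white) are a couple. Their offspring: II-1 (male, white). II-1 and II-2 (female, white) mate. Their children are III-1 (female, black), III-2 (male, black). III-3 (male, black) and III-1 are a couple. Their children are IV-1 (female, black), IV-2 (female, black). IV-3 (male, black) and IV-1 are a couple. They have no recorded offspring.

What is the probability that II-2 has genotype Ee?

1

II-2 is white so carries E and passed e to III-1 (ee), so II-2 is Ee, giving P(Ee) = 1.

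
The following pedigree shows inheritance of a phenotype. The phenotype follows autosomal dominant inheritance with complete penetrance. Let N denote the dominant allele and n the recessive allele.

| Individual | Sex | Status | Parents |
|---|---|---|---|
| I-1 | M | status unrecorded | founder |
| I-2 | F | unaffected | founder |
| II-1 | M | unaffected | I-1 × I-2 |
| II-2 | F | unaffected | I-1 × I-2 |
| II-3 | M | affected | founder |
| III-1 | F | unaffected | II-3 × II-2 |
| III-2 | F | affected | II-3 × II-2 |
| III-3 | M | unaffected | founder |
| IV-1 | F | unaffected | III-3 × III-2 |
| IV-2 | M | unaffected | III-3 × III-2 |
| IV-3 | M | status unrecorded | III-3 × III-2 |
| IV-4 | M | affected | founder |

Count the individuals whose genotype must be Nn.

Obligate heterozygotes: II-3 is affected so carries N and passed n to III-1 (nn), so II-3 is Nn; III-2 is affected so carries N and received n from II-2 (nn), so III-2 is Nn.
Every other individual is either homozygous by phenotype or has at least one consistent homozygous assignment, so the count is 2.

2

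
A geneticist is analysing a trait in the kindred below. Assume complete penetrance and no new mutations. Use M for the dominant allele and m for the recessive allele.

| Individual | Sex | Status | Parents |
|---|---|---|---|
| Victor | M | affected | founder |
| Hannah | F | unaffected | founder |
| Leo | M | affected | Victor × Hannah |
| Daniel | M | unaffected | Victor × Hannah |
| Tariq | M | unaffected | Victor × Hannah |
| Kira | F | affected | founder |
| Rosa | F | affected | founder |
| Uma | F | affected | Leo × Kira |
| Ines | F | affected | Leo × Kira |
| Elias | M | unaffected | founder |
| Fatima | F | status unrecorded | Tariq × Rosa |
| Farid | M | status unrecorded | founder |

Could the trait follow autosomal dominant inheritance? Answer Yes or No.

Yes

A consistent assignment under autosomal dominant exists: Victor Mm, Hannah mm, Leo Mm, Daniel mm, Tariq mm, Kira MM, Rosa MM, Uma MM, Ines MM, Elias mm, Fatima Mm, Farid MM.
In this assignment every recorded phenotype matches its genotype and every non-founder's genotype is obtainable from its parents' genotypes, so the pedigree is consistent.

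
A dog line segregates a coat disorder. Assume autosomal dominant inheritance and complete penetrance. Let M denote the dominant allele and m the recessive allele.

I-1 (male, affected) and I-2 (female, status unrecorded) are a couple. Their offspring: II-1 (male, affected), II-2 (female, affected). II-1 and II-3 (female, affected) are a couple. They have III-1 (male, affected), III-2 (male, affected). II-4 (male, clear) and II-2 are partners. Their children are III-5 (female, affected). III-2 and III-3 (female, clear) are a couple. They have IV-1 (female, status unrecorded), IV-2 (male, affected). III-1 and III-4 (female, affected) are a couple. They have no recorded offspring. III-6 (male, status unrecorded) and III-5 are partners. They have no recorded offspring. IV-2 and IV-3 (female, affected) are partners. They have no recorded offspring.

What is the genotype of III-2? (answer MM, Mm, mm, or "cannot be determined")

III-2's phenotype allows MM or Mm, and no parent or child forces a single allele at both positions; consistent genotype assignments exist with III-2 as MM or Mm.

cannot be determined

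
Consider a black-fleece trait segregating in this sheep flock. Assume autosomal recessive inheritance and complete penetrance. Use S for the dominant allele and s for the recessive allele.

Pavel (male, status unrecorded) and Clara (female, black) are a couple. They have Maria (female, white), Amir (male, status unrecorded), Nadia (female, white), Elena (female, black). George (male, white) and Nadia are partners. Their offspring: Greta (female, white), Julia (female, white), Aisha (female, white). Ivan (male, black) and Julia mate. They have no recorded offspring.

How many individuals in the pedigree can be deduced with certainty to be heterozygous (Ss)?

3

Obligate heterozygotes: Pavel passed S to Maria (Ss, whose s came from Clara) and passed s to Elena (ss), so Pavel is Ss; Maria is white so carries S and received s from Clara (ss), so Maria is Ss; Nadia is white so carries S and received s from Clara (ss), so Nadia is Ss.
Every other individual is either homozygous by phenotype or has at least one consistent homozygous assignment, so the count is 3.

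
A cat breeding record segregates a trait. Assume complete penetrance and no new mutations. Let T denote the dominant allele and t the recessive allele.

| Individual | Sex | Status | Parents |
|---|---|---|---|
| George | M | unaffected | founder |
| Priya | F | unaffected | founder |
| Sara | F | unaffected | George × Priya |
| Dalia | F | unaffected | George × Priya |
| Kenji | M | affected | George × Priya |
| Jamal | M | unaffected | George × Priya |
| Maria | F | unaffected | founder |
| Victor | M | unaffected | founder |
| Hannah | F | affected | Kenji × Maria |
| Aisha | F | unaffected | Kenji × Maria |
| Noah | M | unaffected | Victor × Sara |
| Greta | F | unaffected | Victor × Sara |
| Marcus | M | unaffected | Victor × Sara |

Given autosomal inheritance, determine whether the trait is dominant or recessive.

George and Priya are both unaffected yet have an affected child Kenji. Under dominance, an affected child requires at least one affected parent, so the trait cannot be dominant.

recessive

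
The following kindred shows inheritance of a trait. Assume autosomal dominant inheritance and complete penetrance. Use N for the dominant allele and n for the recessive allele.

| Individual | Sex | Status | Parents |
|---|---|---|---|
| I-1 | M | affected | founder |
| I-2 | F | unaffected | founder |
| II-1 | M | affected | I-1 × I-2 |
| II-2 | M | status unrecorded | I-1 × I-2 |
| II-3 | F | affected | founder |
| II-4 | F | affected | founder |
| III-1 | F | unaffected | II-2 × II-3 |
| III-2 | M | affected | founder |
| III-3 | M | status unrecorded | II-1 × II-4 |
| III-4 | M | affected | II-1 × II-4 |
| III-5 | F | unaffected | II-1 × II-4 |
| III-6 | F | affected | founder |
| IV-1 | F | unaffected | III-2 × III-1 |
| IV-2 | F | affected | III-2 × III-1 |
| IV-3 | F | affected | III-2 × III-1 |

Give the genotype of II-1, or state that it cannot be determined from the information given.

Nn

From phenotype alone, II-1 is NN or Nn.
II-1 is affected so carries N and received n from I-2 (nn), so II-1 is Nn.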